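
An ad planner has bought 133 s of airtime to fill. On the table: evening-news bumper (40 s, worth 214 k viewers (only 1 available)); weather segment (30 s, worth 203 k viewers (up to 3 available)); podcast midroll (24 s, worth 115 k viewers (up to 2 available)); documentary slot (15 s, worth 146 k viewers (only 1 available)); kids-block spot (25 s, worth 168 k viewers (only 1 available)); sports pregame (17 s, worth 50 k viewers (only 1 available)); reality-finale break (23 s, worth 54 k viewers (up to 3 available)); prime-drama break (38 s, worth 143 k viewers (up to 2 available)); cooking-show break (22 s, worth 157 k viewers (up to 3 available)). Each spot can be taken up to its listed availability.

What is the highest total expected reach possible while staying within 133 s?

Filling by ratio: weather segment + documentary slot + sports pregame + 3×cooking-show break for 870, with 5 s left unused.
The 83 s tied up in sports pregame and 3×cooking-show break is better spent on 2×weather segment + kids-block spot — total rises to 923 (130 s).
Nothing else within 133 s beats 923.

923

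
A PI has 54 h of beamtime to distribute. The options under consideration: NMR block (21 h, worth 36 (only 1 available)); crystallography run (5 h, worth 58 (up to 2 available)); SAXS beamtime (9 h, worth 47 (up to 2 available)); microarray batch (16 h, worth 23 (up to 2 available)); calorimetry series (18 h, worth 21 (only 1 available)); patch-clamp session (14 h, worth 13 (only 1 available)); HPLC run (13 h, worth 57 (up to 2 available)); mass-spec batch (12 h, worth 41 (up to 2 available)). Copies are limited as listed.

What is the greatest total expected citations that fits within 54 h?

The ratio ordering already packs tightly: 2×crystallography run + 2×SAXS beamtime + 2×HPLC run, 54 h, 324.
Nothing else within 54 h beats 324.

324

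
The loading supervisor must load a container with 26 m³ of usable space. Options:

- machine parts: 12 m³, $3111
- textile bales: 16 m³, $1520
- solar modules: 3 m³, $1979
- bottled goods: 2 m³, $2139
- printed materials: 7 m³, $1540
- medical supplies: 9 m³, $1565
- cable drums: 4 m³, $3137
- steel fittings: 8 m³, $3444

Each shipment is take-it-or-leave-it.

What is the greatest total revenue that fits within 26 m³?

12264

Taking the top-ratio shipments first gives solar modules + bottled goods + printed materials + cable drums + steel fittings for 12239 (24 m³).
Dropping printed materials frees 7 m³; slotting in medical supplies (9 m³) lifts the total to 12264 at 26 m³.
An exhaustive check of the 256 subsets confirms 12264.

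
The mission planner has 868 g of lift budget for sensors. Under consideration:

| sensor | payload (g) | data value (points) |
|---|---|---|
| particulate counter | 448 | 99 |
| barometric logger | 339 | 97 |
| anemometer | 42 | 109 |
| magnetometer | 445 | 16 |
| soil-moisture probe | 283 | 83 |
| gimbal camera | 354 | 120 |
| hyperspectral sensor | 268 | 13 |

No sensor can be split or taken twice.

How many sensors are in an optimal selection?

Best achievable data value is 328.
For example particulate counter + anemometer + gimbal camera achieves it, using 844 g.
All optima have 3 sensors.

3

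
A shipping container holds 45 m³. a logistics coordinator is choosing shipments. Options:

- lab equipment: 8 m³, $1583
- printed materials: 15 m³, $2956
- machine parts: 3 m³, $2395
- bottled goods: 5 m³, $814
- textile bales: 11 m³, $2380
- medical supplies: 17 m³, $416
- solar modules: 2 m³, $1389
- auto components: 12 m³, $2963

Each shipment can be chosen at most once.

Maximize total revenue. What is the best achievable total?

Filling by ratio: lab equipment + machine parts + bottled goods + textile bales + solar modules + auto components for 11524, with 4 m³ left unused.
Replace textile bales with printed materials: the trade gains 576 net, giving 12100 at 45 m³.

12100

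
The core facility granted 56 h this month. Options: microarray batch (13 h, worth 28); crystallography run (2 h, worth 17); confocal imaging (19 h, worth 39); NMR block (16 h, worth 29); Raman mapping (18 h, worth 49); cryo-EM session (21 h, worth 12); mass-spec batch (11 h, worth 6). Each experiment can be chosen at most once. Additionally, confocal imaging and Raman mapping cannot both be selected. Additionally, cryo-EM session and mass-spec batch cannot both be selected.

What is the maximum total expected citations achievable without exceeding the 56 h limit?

By expected citations per h: crystallography run 8.50, Raman mapping 2.72, microarray batch 2.15 lead.
Taking microarray batch + crystallography run + NMR block + Raman mapping: 49 h used, 123 in expected citations.
Nothing else feasible within 56 h beats 123.

123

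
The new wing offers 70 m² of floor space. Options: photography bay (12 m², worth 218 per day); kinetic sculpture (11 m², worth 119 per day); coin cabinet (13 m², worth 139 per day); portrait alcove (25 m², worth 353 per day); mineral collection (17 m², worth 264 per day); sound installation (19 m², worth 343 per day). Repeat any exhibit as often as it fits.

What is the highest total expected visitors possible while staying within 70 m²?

By expected visitors per m²: photography bay 18.17, sound installation 18.05, mineral collection 15.53 lead.
A density-first pass picks 5×photography bay — 1090 at 60 m².
Replace 4×photography bay with 3×sound installation: the trade gains 157 net, giving 1247 at 69 m².
Every other selection either busts 70 m² or fails to beat 1247.

1247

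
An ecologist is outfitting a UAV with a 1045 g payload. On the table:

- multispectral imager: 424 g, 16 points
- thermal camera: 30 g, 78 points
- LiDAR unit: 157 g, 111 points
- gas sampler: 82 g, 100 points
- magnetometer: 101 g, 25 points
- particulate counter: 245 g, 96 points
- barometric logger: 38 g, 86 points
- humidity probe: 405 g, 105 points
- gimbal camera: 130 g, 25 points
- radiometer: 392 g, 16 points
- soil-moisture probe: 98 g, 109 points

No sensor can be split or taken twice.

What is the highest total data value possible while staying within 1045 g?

By data value per g: thermal camera 2.60, barometric logger 2.26, gas sampler 1.22, soil-moisture probe 1.11 lead.
Greedy by ratio would take thermal camera + LiDAR unit + gas sampler + magnetometer + particulate counter + barometric logger + gimbal camera + soil-moisture probe: 881 g used, total 630.
Replace particulate counter with humidity probe: the trade gains 9 net, giving 639 at 1041 g.
No other feasible combination exceeds 639.

639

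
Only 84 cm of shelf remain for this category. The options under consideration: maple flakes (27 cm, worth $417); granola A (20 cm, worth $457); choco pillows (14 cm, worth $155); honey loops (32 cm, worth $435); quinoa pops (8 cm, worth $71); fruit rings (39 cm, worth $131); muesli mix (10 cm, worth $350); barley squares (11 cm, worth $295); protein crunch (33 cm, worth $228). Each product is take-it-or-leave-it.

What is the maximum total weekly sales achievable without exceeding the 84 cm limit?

The ratio ordering already packs tightly: maple flakes + granola A + choco pillows + muesli mix + barley squares, 82 cm, 1674.
No other feasible combination exceeds 1674.

1674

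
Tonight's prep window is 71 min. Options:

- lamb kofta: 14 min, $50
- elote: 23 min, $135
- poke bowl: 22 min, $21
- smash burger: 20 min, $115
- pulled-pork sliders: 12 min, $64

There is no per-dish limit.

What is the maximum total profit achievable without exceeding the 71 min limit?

405

Ranking by ratio (profit/min): elote 5.87, smash burger 5.75, pulled-pork sliders 5.33.
3×elote uses 69 of the 71 min and totals 405.
The spare 2 min is too small for any remaining dish, and no exchange beats 405.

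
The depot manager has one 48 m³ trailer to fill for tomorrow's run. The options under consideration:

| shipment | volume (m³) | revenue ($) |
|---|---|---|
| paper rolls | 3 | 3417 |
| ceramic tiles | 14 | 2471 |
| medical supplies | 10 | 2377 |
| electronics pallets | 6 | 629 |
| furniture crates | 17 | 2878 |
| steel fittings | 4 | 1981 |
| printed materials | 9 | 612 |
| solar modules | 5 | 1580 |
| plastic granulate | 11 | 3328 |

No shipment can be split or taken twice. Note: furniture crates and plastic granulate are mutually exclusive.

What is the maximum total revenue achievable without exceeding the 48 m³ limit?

Taking paper rolls + ceramic tiles + medical supplies + steel fittings + solar modules + plastic granulate: 47 m³ used, 15154 in revenue.
The closest alternative, paper rolls + ceramic tiles + medical supplies + electronics pallets + steel fittings + plastic granulate, reaches only 14203.

15154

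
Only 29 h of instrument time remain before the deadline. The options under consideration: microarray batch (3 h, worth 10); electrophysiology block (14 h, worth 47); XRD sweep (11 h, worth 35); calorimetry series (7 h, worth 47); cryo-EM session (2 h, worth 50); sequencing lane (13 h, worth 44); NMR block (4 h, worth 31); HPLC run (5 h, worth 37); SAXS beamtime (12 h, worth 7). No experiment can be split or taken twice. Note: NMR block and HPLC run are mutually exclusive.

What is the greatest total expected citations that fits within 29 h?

182

Microarray batch + calorimetry series + cryo-EM session + sequencing lane + NMR block uses 29 of the 29 h and totals 182.
The closest alternative, electrophysiology block + calorimetry series + cryo-EM session + HPLC run, reaches only 181.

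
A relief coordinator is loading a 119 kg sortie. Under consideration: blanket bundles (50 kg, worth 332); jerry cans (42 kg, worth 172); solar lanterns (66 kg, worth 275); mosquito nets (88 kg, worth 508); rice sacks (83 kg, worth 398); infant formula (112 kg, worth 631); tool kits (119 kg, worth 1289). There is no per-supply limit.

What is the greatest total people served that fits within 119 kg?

Taking tool kits: 119 kg used, 1289 in people served.
That's the maximum — no swap from here does better than 1289.

1289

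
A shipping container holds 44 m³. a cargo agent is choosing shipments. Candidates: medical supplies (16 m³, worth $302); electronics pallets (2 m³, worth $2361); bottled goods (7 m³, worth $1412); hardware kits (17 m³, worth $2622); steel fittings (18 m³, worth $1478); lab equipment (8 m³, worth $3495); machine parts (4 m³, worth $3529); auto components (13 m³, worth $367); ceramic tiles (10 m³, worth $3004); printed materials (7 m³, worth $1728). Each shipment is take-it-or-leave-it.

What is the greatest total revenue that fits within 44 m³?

15529

Electronics pallets + bottled goods + lab equipment + machine parts + ceramic tiles + printed materials uses 38 of the 44 m³ and totals 15529.
Nothing else within 44 m³ beats 15529.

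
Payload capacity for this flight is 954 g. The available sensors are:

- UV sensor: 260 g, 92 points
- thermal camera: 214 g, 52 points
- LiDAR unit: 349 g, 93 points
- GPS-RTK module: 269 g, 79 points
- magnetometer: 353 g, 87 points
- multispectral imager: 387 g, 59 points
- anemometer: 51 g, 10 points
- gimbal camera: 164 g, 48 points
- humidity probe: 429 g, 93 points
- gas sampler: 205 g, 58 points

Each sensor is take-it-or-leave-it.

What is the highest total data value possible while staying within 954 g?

By data value per g: UV sensor 0.35, GPS-RTK module 0.29, gimbal camera 0.29, gas sampler 0.28 lead.
Taking UV sensor + GPS-RTK module + anemometer + gimbal camera + gas sampler: 949 g used, 287 in data value.

287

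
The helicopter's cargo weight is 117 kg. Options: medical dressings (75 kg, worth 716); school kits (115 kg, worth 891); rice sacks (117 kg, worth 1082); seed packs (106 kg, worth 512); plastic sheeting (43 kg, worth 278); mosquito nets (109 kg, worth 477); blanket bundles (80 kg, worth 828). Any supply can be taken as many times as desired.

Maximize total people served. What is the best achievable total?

Density check — blanket bundles 10.35, medical dressings 9.55, rice sacks 9.25 are the best per kg.
Taking the top-ratio supplies first gives blanket bundles for 828 (80 kg).
Dropping blanket bundles frees 80 kg; slotting in rice sacks (117 kg) lifts the total to 1082 at 117 kg.
Every other selection either busts 117 kg or fails to beat 1082.

1082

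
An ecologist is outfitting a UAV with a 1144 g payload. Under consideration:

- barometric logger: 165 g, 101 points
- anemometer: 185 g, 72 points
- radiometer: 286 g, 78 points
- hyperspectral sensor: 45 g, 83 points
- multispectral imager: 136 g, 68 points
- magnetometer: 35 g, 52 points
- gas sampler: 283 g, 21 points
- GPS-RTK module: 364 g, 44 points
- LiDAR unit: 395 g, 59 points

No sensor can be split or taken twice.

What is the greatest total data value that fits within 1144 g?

Ranking by ratio (data value/g): hyperspectral sensor 1.84, magnetometer 1.49, barometric logger 0.61.
Barometric logger + anemometer + radiometer + hyperspectral sensor + multispectral imager + magnetometer + gas sampler uses 1135 of the 1144 g and totals 475.
The spare 9 g is too small for any remaining sensor, and no exchange beats 475.

475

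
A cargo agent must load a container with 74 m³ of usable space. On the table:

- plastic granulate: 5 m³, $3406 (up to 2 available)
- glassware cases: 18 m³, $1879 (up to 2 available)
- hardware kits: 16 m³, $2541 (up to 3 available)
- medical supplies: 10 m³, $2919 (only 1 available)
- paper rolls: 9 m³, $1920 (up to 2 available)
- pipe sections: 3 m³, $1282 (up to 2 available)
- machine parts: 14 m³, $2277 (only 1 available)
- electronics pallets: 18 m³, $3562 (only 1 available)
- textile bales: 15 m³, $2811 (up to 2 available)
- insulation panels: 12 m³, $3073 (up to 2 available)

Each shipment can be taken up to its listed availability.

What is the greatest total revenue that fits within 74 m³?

Ranking by ratio (revenue/m³): plastic granulate 681.20, pipe sections 427.33, medical supplies 291.90, insulation panels 256.08.
The ratio heuristic lands on 2×plastic granulate + medical supplies + 2×paper rolls + 2×pipe sections + 2×insulation panels (22281) but leaves 6 m³ idle.
Dropping paper rolls frees 9 m³; slotting in textile bales (15 m³) lifts the total to 23172 at 74 m³.
Every other selection either busts 74 m³ or exceeds an availability limit or fails to beat 23172.

23172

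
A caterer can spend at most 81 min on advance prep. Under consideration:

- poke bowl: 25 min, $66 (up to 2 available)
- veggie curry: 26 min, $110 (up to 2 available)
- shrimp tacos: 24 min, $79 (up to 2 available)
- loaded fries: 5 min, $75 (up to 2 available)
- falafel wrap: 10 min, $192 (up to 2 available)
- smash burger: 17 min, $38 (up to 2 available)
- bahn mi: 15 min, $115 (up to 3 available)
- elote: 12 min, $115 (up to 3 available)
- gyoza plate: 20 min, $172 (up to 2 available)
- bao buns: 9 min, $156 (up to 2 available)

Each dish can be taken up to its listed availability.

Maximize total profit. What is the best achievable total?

1133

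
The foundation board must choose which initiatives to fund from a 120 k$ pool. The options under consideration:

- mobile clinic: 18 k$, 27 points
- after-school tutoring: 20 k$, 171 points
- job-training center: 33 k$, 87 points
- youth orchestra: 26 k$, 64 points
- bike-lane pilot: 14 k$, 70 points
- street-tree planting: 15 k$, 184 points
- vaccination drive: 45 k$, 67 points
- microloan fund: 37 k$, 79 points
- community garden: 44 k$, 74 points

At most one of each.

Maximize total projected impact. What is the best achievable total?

591

Taking the top-ratio projects first gives after-school tutoring + job-training center + youth orchestra + bike-lane pilot + street-tree planting for 576 (108 k$).
The 26 k$ tied up in youth orchestra is better spent on microloan fund — total rises to 591 (119 k$).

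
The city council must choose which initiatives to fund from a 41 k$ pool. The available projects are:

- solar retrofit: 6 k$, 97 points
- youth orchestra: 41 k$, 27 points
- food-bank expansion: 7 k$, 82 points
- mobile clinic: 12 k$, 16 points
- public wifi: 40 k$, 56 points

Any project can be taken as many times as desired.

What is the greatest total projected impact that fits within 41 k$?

Taking 6×solar retrofit: 36 k$ used, 582 in projected impact.
Every other selection either busts 41 k$ or fails to beat 582.

582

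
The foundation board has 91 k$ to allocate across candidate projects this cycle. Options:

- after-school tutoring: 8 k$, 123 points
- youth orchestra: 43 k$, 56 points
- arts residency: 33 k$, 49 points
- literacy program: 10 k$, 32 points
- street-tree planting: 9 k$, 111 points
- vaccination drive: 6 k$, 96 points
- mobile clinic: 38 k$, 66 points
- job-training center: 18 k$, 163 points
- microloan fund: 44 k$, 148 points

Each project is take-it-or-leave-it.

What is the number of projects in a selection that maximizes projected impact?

5

Optimal total is 641.
For example after-school tutoring + street-tree planting + vaccination drive + job-training center + microloan fund achieves it, using 85 k$.
Every optimal selection uses 5 projects.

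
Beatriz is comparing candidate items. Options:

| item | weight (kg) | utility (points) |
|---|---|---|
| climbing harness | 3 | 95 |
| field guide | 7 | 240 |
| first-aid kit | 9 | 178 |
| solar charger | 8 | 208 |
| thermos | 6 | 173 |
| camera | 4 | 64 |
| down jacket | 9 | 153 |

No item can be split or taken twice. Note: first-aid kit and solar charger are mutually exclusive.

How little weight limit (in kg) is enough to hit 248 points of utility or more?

9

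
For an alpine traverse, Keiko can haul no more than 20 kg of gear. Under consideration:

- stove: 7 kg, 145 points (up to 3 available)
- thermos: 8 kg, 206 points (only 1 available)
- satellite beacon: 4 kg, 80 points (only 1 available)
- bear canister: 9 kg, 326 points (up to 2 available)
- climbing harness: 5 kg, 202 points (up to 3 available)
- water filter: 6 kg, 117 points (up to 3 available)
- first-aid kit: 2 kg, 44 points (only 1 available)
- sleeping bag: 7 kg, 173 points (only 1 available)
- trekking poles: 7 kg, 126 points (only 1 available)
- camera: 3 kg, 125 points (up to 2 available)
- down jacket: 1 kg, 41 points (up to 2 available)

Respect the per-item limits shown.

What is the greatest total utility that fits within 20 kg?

By utility per kg: camera 41.67, down jacket 41.00, climbing harness 40.40, bear canister 36.22 lead.
A density-first pass picks 2×climbing harness + first-aid kit + 2×camera + 2×down jacket — 780 at 20 kg.
The 5 kg tied up in first-aid kit and camera is better spent on climbing harness — total rises to 813 (20 kg).
Nothing else within 20 kg beats 813.

813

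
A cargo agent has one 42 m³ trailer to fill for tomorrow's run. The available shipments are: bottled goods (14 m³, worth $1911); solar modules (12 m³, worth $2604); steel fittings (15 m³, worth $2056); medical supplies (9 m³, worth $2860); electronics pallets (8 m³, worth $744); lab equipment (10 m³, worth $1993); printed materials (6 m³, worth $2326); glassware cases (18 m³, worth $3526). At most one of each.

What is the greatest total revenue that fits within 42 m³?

Greedy by ratio would take solar modules + medical supplies + lab equipment + printed materials: 37 m³ used, total 9783.
Dropping lab equipment frees 10 m³; slotting in steel fittings (15 m³) lifts the total to 9846 at 42 m³.
An exhaustive check of the 256 subsets confirms 9846.

9846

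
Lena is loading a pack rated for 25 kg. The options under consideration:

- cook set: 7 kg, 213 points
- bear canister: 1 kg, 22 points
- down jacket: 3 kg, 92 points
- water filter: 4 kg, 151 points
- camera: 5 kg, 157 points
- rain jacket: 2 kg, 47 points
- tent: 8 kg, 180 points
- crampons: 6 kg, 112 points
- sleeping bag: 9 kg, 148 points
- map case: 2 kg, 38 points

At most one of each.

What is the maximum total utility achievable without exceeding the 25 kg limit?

Ranking by ratio (utility/kg): water filter 37.75, camera 31.40, down jacket 30.67.
Filling by ratio: cook set + bear canister + down jacket + water filter + camera + rain jacket + map case for 720, with 1 kg left unused.
The 5 kg tied up in bear canister and rain jacket and map case is better spent on crampons — total rises to 725 (25 kg).
The closest alternative, cook set + bear canister + water filter + camera + tent, reaches only 723.

725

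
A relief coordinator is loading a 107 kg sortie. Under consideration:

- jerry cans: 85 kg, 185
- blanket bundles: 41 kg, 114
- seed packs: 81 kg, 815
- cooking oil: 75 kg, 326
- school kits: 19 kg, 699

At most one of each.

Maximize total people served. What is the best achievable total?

1514

The ratio ordering already packs tightly: seed packs + school kits, 100 kg, 1514.
Runner-up cooking oil + school kits tops out at 1025.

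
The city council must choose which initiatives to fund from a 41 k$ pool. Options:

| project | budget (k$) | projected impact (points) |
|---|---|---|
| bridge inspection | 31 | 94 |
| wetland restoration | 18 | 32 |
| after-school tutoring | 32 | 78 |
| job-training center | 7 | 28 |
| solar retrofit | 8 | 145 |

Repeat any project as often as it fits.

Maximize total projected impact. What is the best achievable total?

725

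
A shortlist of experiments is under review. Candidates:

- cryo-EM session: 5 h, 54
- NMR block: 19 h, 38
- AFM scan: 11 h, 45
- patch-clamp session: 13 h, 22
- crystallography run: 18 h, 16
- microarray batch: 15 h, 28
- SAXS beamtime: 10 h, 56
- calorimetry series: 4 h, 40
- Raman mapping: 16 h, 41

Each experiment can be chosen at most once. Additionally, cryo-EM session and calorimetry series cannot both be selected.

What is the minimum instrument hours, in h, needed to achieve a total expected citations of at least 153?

26

Look for the lowest-instrument combination reaching 153.
cryo-EM session + AFM scan + SAXS beamtime reaches 155 using 26 h.
Below 26 h the best achievable stays under 153.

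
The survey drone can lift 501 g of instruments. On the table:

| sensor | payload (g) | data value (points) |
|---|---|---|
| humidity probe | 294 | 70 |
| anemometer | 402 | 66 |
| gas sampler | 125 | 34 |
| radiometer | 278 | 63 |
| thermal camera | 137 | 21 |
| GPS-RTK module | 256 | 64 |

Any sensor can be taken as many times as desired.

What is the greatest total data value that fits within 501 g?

Density check — gas sampler 0.27, GPS-RTK module 0.25, humidity probe 0.24, radiometer 0.23 are the best per g.
The ratio ordering already packs tightly: 4×gas sampler, 500 g, 136.
The spare 1 g is too small for any remaining sensor, and no exchange beats 136.

136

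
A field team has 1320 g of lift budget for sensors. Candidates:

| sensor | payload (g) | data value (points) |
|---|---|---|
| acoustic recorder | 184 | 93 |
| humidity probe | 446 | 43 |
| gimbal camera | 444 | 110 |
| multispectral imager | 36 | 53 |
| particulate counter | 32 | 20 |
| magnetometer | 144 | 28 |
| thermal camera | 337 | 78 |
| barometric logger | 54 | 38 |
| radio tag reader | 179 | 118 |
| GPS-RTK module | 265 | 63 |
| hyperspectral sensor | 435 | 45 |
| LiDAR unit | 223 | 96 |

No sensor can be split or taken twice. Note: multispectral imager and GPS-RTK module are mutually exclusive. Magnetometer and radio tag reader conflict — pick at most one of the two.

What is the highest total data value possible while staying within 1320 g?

Acoustic recorder + gimbal camera + multispectral imager + particulate counter + barometric logger + radio tag reader + LiDAR unit uses 1152 of the 1320 g and totals 528.

528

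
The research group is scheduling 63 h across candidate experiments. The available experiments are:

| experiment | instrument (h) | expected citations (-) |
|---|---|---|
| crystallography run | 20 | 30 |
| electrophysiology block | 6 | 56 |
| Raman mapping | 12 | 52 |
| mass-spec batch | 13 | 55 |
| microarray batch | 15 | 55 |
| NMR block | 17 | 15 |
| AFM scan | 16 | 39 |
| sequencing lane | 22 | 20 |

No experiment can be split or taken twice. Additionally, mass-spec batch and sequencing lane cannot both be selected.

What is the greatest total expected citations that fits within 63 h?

257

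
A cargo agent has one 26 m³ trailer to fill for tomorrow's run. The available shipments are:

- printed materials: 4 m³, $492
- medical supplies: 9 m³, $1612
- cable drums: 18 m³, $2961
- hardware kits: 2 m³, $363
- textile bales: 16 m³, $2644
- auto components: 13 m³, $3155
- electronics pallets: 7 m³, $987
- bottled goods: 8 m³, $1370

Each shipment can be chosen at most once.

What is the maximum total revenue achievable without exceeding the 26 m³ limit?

5259

Greedy by ratio would take medical supplies + hardware kits + auto components: 24 m³ used, total 5130.
The 2 m³ tied up in hardware kits is better spent on printed materials — total rises to 5259 (26 m³).
Every other selection either busts 26 m³ or fails to beat 5259.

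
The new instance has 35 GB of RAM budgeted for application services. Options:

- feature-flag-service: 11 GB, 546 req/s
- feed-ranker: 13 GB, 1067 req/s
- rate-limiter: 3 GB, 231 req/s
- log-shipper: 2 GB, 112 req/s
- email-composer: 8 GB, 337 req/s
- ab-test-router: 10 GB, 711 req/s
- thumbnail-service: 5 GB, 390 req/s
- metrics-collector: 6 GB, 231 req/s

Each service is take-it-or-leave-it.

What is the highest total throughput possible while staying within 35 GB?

By throughput per GB: feed-ranker 82.08, thumbnail-service 78.00, rate-limiter 77.00, ab-test-router 71.10 lead.
Best packing: feed-ranker + rate-limiter + log-shipper + ab-test-router + thumbnail-service — 33 GB, 2511 total.
An exhaustive check of the 256 subsets confirms 2511.

2511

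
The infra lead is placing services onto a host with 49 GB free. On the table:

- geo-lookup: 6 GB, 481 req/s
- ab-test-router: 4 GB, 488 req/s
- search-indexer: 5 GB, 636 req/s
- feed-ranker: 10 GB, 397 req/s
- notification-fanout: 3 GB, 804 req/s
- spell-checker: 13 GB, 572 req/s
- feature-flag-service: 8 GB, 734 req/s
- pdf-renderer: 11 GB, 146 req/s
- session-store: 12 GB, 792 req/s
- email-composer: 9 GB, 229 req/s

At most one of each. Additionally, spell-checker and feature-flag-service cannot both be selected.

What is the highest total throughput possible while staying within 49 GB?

4332

Density check — notification-fanout 268.00, search-indexer 127.20, ab-test-router 122.00, feature-flag-service 91.75 are the best per GB.
Taking geo-lookup + ab-test-router + search-indexer + feed-ranker + notification-fanout + feature-flag-service + session-store: 48 GB used, 4332 in throughput.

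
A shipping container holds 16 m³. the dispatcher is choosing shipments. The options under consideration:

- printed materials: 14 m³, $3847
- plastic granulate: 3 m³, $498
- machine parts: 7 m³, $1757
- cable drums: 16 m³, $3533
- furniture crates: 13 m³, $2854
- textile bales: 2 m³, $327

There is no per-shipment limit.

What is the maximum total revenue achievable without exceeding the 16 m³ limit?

By revenue per m³: printed materials 274.79, machine parts 251.00, cable drums 220.81 lead.
Taking printed materials + textile bales: 16 m³ used, 4174 in revenue.
Every other selection either busts 16 m³ or fails to beat 4174.

4174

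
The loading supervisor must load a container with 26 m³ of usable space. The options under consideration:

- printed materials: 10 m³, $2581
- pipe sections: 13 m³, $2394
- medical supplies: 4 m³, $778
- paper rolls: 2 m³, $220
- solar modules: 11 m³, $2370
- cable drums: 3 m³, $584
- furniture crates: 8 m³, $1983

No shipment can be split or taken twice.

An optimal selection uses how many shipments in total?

4

Optimal total is 5926.
For example printed materials + medical supplies + cable drums + furniture crates achieves it, using 25 m³.
Every optimal selection uses 4 shipments.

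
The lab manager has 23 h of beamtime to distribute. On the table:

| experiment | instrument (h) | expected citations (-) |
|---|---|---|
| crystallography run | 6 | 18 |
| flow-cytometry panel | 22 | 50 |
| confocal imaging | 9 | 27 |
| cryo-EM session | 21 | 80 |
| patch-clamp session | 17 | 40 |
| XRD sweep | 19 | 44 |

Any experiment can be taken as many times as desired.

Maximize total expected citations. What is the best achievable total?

80

Best packing: cryo-EM session — 21 h, 80 total.
No other feasible combination exceeds 80.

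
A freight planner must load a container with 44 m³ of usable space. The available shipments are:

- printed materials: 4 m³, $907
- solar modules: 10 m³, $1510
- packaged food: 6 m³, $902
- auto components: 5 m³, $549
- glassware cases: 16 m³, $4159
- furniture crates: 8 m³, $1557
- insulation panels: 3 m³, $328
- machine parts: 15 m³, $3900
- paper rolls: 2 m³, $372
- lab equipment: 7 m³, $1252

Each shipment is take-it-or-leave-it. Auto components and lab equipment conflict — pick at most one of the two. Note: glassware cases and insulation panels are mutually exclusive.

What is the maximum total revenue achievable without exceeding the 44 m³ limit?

10590

Ranking by ratio (revenue/m³): machine parts 260.00, glassware cases 259.94, printed materials 226.75, furniture crates 194.62.
Greedy by ratio would take printed materials + glassware cases + furniture crates + machine parts: 43 m³ used, total 10523.
Dropping furniture crates frees 8 m³; slotting in paper rolls + lab equipment (9 m³) lifts the total to 10590 at 44 m³.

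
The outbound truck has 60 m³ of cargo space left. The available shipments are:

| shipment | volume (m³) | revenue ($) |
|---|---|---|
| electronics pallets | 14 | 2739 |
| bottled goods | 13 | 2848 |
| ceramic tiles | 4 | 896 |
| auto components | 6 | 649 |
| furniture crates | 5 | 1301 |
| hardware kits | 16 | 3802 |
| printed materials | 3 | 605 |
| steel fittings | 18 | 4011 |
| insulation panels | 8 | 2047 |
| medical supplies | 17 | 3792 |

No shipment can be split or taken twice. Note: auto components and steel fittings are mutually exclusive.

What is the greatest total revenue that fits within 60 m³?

Filling by ratio: ceramic tiles + auto components + furniture crates + hardware kits + printed materials + insulation panels + medical supplies for 13092, with 1 m³ left unused.
A better packing is bottled goods + furniture crates + hardware kits + steel fittings + insulation panels: 60 m³, total 14009.
Next best is ceramic tiles + furniture crates + hardware kits + steel fittings + medical supplies at 13802 (60 m³) — short by 207.

14009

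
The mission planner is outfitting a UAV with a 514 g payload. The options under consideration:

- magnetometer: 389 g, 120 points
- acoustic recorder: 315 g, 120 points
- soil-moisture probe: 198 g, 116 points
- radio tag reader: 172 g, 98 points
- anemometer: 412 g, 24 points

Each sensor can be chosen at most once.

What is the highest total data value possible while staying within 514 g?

236

Ranking by ratio (data value/g): soil-moisture probe 0.59, radio tag reader 0.57, acoustic recorder 0.38, magnetometer 0.31.
Taking the top-ratio sensors first gives soil-moisture probe + radio tag reader for 214 (370 g).
Dropping radio tag reader frees 172 g; slotting in acoustic recorder (315 g) lifts the total to 236 at 513 g.
An exhaustive check of the 32 subsets confirms 236.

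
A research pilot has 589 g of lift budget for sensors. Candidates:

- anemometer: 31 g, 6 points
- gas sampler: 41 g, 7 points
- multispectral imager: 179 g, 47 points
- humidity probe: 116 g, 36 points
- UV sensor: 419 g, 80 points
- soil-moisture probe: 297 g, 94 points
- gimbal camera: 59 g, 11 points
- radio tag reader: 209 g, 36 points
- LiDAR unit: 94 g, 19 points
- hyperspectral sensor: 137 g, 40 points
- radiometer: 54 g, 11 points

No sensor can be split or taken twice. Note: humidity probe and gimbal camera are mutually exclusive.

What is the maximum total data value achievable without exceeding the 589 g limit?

176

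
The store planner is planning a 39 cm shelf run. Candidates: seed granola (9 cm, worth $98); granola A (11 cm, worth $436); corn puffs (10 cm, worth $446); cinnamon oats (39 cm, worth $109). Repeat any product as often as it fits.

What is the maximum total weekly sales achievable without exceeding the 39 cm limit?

1436

By weekly sales per cm: corn puffs 44.60, granola A 39.64, seed granola 10.89 lead.
The ratio ordering already packs tightly: seed granola + 3×corn puffs, 39 cm, 1436.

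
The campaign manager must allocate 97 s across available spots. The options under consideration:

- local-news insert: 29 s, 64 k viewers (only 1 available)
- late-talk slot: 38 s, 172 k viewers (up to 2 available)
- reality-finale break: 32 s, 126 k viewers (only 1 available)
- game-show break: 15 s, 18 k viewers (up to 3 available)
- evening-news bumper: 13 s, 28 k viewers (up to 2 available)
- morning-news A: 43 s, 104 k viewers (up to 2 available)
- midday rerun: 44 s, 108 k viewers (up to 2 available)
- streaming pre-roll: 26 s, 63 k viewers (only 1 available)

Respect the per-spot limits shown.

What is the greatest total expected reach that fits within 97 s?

372

Taking 2×late-talk slot + evening-news bumper: 89 s used, 372 in expected reach.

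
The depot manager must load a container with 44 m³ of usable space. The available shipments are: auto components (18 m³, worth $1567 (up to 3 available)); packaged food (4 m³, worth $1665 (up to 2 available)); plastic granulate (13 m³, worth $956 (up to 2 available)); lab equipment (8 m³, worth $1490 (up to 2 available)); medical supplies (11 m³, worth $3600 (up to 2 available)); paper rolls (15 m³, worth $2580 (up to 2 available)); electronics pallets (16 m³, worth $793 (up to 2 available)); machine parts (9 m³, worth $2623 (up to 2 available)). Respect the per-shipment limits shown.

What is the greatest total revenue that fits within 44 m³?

14111

A density-first pass picks 2×packaged food + 2×medical supplies + machine parts — 13153 at 39 m³.
Replace packaged food with machine parts: the trade gains 958 net, giving 14111 at 44 m³.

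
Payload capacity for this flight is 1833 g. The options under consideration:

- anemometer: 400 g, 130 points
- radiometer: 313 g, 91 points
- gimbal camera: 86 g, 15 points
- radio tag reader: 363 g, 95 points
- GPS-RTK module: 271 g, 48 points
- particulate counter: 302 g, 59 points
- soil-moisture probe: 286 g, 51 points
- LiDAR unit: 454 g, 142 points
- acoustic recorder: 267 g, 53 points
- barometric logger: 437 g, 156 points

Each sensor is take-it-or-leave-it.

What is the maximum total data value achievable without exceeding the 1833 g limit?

538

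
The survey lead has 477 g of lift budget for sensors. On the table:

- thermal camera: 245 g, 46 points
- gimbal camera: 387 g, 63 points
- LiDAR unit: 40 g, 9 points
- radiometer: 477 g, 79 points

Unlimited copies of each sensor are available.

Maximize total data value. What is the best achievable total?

11×LiDAR unit uses 440 of the 477 g and totals 99.
The spare 37 g is too small for any remaining sensor, and no exchange beats 99.

99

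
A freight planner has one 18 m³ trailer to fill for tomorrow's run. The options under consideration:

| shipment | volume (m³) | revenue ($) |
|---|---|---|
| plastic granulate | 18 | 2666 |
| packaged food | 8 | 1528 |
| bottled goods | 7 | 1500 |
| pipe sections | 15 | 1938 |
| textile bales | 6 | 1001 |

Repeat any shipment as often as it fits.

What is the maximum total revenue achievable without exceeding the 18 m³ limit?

A density-first pass picks 2×bottled goods — 3000 at 14 m³.
The 14 m³ tied up in 2×bottled goods is better spent on 2×packaged food — total rises to 3056 (16 m³).
That's the maximum — no swap from here does better than 3056.

3056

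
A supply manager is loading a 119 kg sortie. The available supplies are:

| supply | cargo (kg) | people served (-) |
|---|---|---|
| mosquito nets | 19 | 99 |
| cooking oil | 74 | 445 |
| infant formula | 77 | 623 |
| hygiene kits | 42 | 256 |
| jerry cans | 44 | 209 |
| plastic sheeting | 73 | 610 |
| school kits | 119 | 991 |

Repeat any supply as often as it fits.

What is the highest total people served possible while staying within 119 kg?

991

By people served per kg: plastic sheeting 8.36, school kits 8.33, infant formula 8.09 lead.
Filling by ratio: hygiene kits + plastic sheeting for 866, with 4 kg left unused.
Replace hygiene kits and plastic sheeting with school kits: the trade gains 125 net, giving 991 at 119 kg.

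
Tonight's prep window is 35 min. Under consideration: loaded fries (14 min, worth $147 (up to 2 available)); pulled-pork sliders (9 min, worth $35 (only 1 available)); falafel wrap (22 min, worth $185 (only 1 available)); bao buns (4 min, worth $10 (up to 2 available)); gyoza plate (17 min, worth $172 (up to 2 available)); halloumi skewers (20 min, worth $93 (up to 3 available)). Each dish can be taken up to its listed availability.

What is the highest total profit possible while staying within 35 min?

Filling by ratio: 2×loaded fries + bao buns for 304, with 3 min left unused.
Replace 2×loaded fries and bao buns with 2×gyoza plate: the trade gains 40 net, giving 344 at 34 min.
That's the maximum — no swap from here does better than 344.

344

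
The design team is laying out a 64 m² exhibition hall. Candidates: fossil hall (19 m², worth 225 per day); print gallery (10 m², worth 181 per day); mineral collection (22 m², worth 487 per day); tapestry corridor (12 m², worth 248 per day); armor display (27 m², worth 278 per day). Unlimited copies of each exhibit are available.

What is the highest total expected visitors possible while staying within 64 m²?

The ratio heuristic lands on 2×mineral collection + tapestry corridor (1222) but leaves 8 m² idle.
Replace tapestry corridor with 2×print gallery: the trade gains 114 net, giving 1336 at 64 m².
Nothing else within 64 m² beats 1336.

1336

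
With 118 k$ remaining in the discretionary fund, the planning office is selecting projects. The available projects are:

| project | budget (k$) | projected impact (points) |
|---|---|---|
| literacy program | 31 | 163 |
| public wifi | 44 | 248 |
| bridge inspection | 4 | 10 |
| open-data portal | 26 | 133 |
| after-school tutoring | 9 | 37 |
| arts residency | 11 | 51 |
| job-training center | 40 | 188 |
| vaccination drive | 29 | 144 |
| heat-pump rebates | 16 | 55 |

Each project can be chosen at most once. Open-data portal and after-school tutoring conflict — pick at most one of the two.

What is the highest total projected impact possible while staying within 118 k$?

606

Density check — public wifi 5.64, literacy program 5.26, open-data portal 5.12 are the best per k$.
The ratio heuristic lands on literacy program + public wifi + bridge inspection + open-data portal + arts residency (605) but leaves 2 k$ idle.
Replace bridge inspection and open-data portal with vaccination drive: the trade gains 1 net, giving 606 at 115 k$.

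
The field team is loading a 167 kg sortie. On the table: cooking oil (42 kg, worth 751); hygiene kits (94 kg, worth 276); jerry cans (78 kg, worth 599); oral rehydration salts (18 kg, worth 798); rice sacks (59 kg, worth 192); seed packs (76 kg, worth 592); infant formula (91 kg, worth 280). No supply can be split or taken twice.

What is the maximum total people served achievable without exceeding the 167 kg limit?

Filling by ratio: cooking oil + oral rehydration salts + seed packs for 2141, with 31 kg left unused.
The 76 kg tied up in seed packs is better spent on jerry cans — total rises to 2148 (138 kg).

2148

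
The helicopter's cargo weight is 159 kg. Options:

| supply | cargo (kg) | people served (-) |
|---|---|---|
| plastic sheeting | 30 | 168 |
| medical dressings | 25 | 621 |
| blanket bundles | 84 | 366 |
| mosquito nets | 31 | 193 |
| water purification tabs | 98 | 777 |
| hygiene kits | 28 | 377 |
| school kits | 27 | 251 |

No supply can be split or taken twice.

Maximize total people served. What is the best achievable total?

1775

The ratio heuristic lands on plastic sheeting + medical dressings + mosquito nets + hygiene kits + school kits (1610) but leaves 18 kg idle.
Dropping plastic sheeting and mosquito nets and school kits frees 88 kg; slotting in water purification tabs (98 kg) lifts the total to 1775 at 151 kg.
Nothing else within 159 kg beats 1775.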